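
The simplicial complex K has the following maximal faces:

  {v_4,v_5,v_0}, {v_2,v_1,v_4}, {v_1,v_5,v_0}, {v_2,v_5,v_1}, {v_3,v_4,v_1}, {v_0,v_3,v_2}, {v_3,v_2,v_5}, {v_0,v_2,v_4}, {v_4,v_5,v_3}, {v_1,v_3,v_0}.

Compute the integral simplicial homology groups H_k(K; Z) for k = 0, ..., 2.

H_0 ≅ Z,  H_1 ≅ Z/2,  H_2 = 0.

We work with the vertex ordering v_0 < v_1 < v_2 < v_3 < v_4 < v_5. The simplices of K, each written with vertices in increasing order, are:

  0-simplices (6): [v_0], [v_1], [v_2], [v_3], [v_4], [v_5]
  1-simplices (15): (15 of them)
  2-simplices (10): [v_0,v_1,v_3], [v_0,v_1,v_5], [v_0,v_2,v_3], [v_0,v_2,v_4], [v_0,v_4,v_5], [v_1,v_2,v_4], [v_1,v_2,v_5], [v_1,v_3,v_4], [v_2,v_3,v_5], [v_3,v_4,v_5]

Hence C_0 ≅ Z^6, C_1 ≅ Z^15, C_2 ≅ Z^10.

Boundary ∂_1: C_1 → C_0 maps an edge to its endpoints' difference, ∂[p,q] = q − p. For instance
  ∂[v_1,v_3] = [v_3] − [v_1].
This gives a 6×15 integer matrix of rank 5; reducing to Smith normal form yields diagonal entries (1,1,1,1,1).

The boundary map ∂_2: C_2 → C_1 acts by ∂[p,q,r] = [q,r] − [p,r] + [p,q]. For instance
  ∂[v_0,v_2,v_3] = [v_2,v_3] − [v_0,v_3] + [v_0,v_2],
  ∂[v_0,v_1,v_3] = [v_1,v_3] − [v_0,v_3] + [v_0,v_1].
The resulting 15×10 matrix has rank 10, and its Smith normal form has invariant factors (1,1,1,1,1,1,1,1,1,2).

From H_k ≅ ker(∂_k) / im(∂_{k+1}) we obtain:

  H_0: rank C_0 − rank ∂_1 = 6 − 5 = 1, and the invariant factors of ∂_1 are all 1, so H_0 = Z.
  H_1: rank ker ∂_1 − rank ∂_2 = (15 − 5) − 10 = 0, and ∂_2 has invariant factor 2 > 1, so H_1 = Z/2.
  H_2: rank ker ∂_2 − rank ∂_3 = (10 − 10) − 0 = 0, and there is no ∂_3, so H_2 = 0.

(K is a triangulation of the real projective plane RP^2.)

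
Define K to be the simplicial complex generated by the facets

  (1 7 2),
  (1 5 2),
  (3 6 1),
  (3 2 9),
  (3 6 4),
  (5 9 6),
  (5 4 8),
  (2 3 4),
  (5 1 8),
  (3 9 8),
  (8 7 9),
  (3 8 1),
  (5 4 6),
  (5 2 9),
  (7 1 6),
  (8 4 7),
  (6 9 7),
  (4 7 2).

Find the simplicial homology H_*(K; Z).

We work with the vertex ordering 1 < 2 < 3 < 4 < 5 < 6 < 7 < 8 < 9. The simplices of K, each written with vertices in increasing order, are:

  0-simplices (9): [1], [2], [3], [4], [5], [6], [7], [8], [9]
  1-simplices (27): (27 of them)
  2-simplices (18): [1,2,5], [1,2,7], [1,3,6], [1,3,8], [1,5,8], [1,6,7], [2,3,4], [2,3,9], [2,4,7], [2,5,9], [3,4,6], [3,8,9], [4,5,6], [4,5,8], [4,7,8], [5,6,9], [6,7,9], [7,8,9]

giving chain groups C_0 ≅ Z^9, C_1 ≅ Z^27, C_2 ≅ Z^18.

The boundary map ∂_1: C_1 → C_0 sends each edge [p,q] (with p < q) to q − p.
The 9×27 boundary matrix has rank 8 and Smith normal form diag(1,1,1,1,1,1,1,1).

∂_2: C_2 → C_1 acts by ∂[p,q,r] = [q,r] − [p,r] + [p,q]. For instance
  ∂[1,6,7] = [6,7] − [1,7] + [1,6],
  ∂[5,6,9] = [6,9] − [5,9] + [5,6].
As a 27×18 matrix over Z this has rank 17, with invariant factors (1,1,1,1,1,1,1,1,1,1,1,1,1,1,1,1,1).

Now H_k = ker ∂_k / im ∂_{k+1}, so:

  H_0: rank C_0 − rank ∂_1 = 9 − 8 = 1, and the invariant factors of ∂_1 are all 1, so H_0 = Z.
  H_1: rank ker ∂_1 − rank ∂_2 = (27 − 8) − 17 = 2, and the invariant factors of ∂_2 are all 1, so H_1 = Z^2.
  H_2: rank ker ∂_2 − rank ∂_3 = (18 − 17) − 0 = 1, and there is no ∂_3, so H_2 = Z.

As a check, the Euler characteristic is 9 − 27 + 18 = 0, which agrees with 1 − 2 + 1 = 0.
(K is a triangulation of the torus T^2.)

H_0 = Z,  H_1 = Z^2,  H_2 = Z.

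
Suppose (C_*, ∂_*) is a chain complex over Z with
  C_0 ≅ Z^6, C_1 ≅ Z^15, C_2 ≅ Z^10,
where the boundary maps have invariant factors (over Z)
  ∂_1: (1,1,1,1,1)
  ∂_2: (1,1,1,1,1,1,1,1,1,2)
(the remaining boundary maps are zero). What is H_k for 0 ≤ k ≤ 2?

H_0: b_0 = 6 − 0 − 5 = 1; torsion from ∂_1 factors > 1: none. So H_0 = Z.
H_1: b_1 = 15 − 5 − 10 = 0; torsion from ∂_2 factors > 1: [2]. So H_1 = Z/2Z.
H_2: b_2 = 10 − 10 − 0 = 0; torsion from ∂_3 factors > 1: none. So H_2 = 0.

H_0 = Z,  H_1 = Z/2Z,  H_2 = 0.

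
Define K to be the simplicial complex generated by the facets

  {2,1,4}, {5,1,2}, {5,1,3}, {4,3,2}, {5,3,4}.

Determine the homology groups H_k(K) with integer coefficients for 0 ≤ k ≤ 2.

Order the vertices as 1 < 2 < 3 < 4 < 5. Listing each simplex with vertices in this order, K has dimension 2 with simplices:

  0-simplices (5): [1], [2], [3], [4], [5]
  1-simplices (10): [1,2], [1,3], [1,4], [1,5], [2,3], [2,4], [2,5], [3,4], [3,5], [4,5]
  2-simplices (5): [1,2,4], [1,2,5], [1,3,5], [2,3,4], [3,4,5]

Hence C_0 ≅ Z^5, C_1 ≅ Z^10, C_2 ≅ Z^5.

The boundary map ∂_1: C_1 → C_0 sends each edge [p,q] (with p < q) to q − p. For instance
  ∂[1,3] = [3] − [1].
As a 5×10 matrix over Z this has rank 4, with invariant factors (1,1,1,1).

Boundary ∂_2: C_2 → C_1 acts by ∂[p,q,r] = [q,r] − [p,r] + [p,q]. For instance
  ∂[1,2,4] = [2,4] − [1,4] + [1,2],
  ∂[1,2,5] = [2,5] − [1,5] + [1,2].
As a 10×5 matrix over Z this has rank 5, with invariant factors (1,1,1,1,1).

Computing H_k = (kernel of ∂_k) / (image of ∂_{k+1}):

  H_0: rank C_0 − rank ∂_1 = 5 − 4 = 1, and the invariant factors of ∂_1 are all 1, so H_0 = Z.
  H_1: rank ker ∂_1 − rank ∂_2 = (10 − 4) − 5 = 1, and the invariant factors of ∂_2 are all 1, so H_1 = Z.
  H_2: rank ker ∂_2 − rank ∂_3 = (5 − 5) − 0 = 0, and there is no ∂_3, so H_2 = 0.

(K is a triangulation of the Möbius band.)

H_0 = Z,  H_1 = Z,  H_2 = 0.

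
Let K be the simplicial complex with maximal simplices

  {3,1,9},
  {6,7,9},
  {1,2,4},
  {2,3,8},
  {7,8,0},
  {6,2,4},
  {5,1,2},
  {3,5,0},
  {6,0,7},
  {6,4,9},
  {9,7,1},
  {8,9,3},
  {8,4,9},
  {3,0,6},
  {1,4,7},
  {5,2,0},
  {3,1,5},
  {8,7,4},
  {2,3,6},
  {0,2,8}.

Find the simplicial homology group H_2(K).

H_2 = 0.

We work with the vertex ordering 0 < 1 < 2 < 3 < 4 < 5 < 6 < 7 < 8 < 9. The simplices of K, each written with vertices in increasing order, are:

  0-simplices (10): [0], [1], [2], [3], [4], [5], [6], [7], [8], [9]
  1-simplices (30): (30 of them)
  2-simplices (20): (20 of them)

so the chain groups are C_0 ≅ Z^10, C_1 ≅ Z^30, C_2 ≅ Z^20.

∂_1: C_1 → C_0 is given by ∂[p,q] = [q] − [p]. For instance
  ∂[7,8] = [8] − [7].
As a 10×30 matrix over Z this has rank 9, with invariant factors (1,1,1,1,1,1,1,1,1).

∂_2: C_2 → C_1 maps a triangle to the signed sum of its edges. For instance
  ∂[0,2,5] = [2,5] − [0,5] + [0,2],
  ∂[2,3,8] = [3,8] − [2,8] + [2,3].
The resulting 30×20 matrix has rank 20, and its Smith normal form has invariant factors (1,1,1,1,1,1,1,1,1,1,1,1,1,1,1,1,1,1,1,2).

Reading off H_k = ker ∂_k / im ∂_{k+1}:

  H_2: rank ker ∂_2 − rank ∂_3 = (20 − 20) − 0 = 0, and there is no ∂_3, so H_2 ≅ 0.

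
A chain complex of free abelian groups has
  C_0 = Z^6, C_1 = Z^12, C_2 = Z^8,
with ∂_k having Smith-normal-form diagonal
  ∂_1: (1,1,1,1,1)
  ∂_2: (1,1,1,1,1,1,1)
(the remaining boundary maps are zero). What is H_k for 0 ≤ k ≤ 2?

H_0 ≅ Z,  H_1 = 0,  H_2 ≅ Z.

H_0: b_0 = 6 − 0 − 5 = 1; torsion from ∂_1 factors > 1: none. So H_0 ≅ Z.
H_1: b_1 = 12 − 5 − 7 = 0; torsion from ∂_2 factors > 1: none. So H_1 ≅ 0.
H_2: b_2 = 8 − 7 − 0 = 1; torsion from ∂_3 factors > 1: none. So H_2 ≅ Z.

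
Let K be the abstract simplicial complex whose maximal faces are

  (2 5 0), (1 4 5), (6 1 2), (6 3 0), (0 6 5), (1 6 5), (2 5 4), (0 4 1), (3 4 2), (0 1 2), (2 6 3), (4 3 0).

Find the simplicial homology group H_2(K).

H_2 ≅ 0.

K has 7 vertices, 18 edges, 12 triangles.
rank ∂_2 = 12, rank ∂_3 = 0 ⇒ b_2 = 12 − 12 − 0 = 0. So H_2 ≅ 0.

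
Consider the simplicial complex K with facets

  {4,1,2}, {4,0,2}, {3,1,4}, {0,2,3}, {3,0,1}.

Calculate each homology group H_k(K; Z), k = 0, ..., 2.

Take the total order 0 < 1 < 2 < 3 < 4 on the vertex set. Then K (dimension 2) consists of the simplices:

  0-simplices (5): [0], [1], [2], [3], [4]
  1-simplices (10): [0,1], [0,2], [0,3], [0,4], [1,2], [1,3], [1,4], [2,3], [2,4], [3,4]
  2-simplices (5): [0,1,3], [0,2,3], [0,2,4], [1,2,4], [1,3,4]

so the chain groups are C_0 ≅ Z^5, C_1 ≅ Z^10, C_2 ≅ Z^5.

Boundary ∂_1: C_1 → C_0 maps an edge to its endpoints' difference, ∂[p,q] = q − p.
As a 5×10 matrix over Z this has rank 4, with invariant factors (1,1,1,1).

The boundary map ∂_2: C_2 → C_1 sends each 2-simplex [p,q,r] to [q,r] − [p,r] + [p,q]. For instance
  ∂[0,2,4] = [2,4] − [0,4] + [0,2],
  ∂[0,1,3] = [1,3] − [0,3] + [0,1].
The 10×5 boundary matrix has rank 5 and Smith normal form diag(1,1,1,1,1).

Computing H_k = (kernel of ∂_k) / (image of ∂_{k+1}):

  H_0: rank C_0 − rank ∂_1 = 5 − 4 = 1, and the invariant factors of ∂_1 are all 1, so H_0 ≅ Z.
  H_1: rank ker ∂_1 − rank ∂_2 = (10 − 4) − 5 = 1, and the invariant factors of ∂_2 are all 1, so H_1 ≅ Z.
  H_2: rank ker ∂_2 − rank ∂_3 = (5 − 5) − 0 = 0, and there is no ∂_3, so H_2 ≅ 0.

H_0 = Z,  H_1 = Z,  H_2 = 0.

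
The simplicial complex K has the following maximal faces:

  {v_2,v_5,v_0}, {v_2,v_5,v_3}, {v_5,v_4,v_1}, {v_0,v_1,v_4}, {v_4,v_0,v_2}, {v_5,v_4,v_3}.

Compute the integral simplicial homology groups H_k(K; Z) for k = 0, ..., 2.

Order the vertices as v_0 < v_1 < v_2 < v_3 < v_4 < v_5. Listing each simplex with vertices in this order, K has dimension 2 with simplices:

  0-simplices (6): [v_0], [v_1], [v_2], [v_3], [v_4], [v_5]
  1-simplices (12): [v_0,v_1], [v_0,v_2], [v_0,v_4], [v_0,v_5], [v_1,v_4], [v_1,v_5], [v_2,v_3], [v_2,v_4], [v_2,v_5], [v_3,v_4], [v_3,v_5], [v_4,v_5]
  2-simplices (6): [v_0,v_1,v_4], [v_0,v_2,v_4], [v_0,v_2,v_5], [v_1,v_4,v_5], [v_2,v_3,v_5], [v_3,v_4,v_5]

Hence C_0 ≅ Z^6, C_1 ≅ Z^12, C_2 ≅ Z^6.

∂_1: C_1 → C_0 maps an edge to its endpoints' difference, ∂[p,q] = q − p. For instance
  ∂[v_1,v_4] = [v_4] − [v_1].
The 6×12 boundary matrix has rank 5 and Smith normal form diag(1,1,1,1,1).

The boundary map ∂_2: C_2 → C_1 maps a triangle to the signed sum of its edges. For instance
  ∂[v_2,v_3,v_5] = [v_3,v_5] − [v_2,v_5] + [v_2,v_3],
  ∂[v_0,v_2,v_4] = [v_2,v_4] − [v_0,v_4] + [v_0,v_2].
The 12×6 boundary matrix has rank 6 and Smith normal form diag(1,1,1,1,1,1).

Reading off H_k = ker ∂_k / im ∂_{k+1}:

  H_0: rank C_0 − rank ∂_1 = 6 − 5 = 1, and the invariant factors of ∂_1 are all 1, so H_0 = Z.
  H_1: rank ker ∂_1 − rank ∂_2 = (12 − 5) − 6 = 1, and the invariant factors of ∂_2 are all 1, so H_1 = Z.
  H_2: rank ker ∂_2 − rank ∂_3 = (6 − 6) − 0 = 0, and there is no ∂_3, so H_2 = 0.

As a check, the Euler characteristic is 6 − 12 + 6 = 0, which agrees with 1 − 1 + 0 = 0.

H_0 = Z,  H_1 = Z,  H_2 = 0.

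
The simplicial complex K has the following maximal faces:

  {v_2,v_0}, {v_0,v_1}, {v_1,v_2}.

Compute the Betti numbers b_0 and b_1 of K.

We work with the vertex ordering v_0 < v_1 < v_2. The simplices of K, each written with vertices in increasing order, are:

  0-simplices (3): [v_0], [v_1], [v_2]
  1-simplices (3): [v_0,v_1], [v_0,v_2], [v_1,v_2]

giving chain groups C_0 ≅ Z^3, C_1 ≅ Z^3.

Boundary ∂_1: C_1 → C_0 sends each edge [p,q] (with p < q) to q − p. For instance
  ∂[v_0,v_2] = [v_2] − [v_0].
The resulting 3×3 matrix has rank 2, and its Smith normal form has invariant factors (1,1).

Reading off H_k = ker ∂_k / im ∂_{k+1}:

  H_0: rank C_0 − rank ∂_1 = 3 − 2 = 1, and the invariant factors of ∂_1 are all 1, so H_0 ≅ Z.
  H_1: rank ker ∂_1 − rank ∂_2 = (3 − 2) − 0 = 1, and there is no ∂_2, so H_1 ≅ Z.

As a check, the Euler characteristic is 3 − 3 = 0, which agrees with 1 − 1 = 0.

Hence the Betti numbers are b_0 = 1, b_1 = 1.

b_0 = 1, b_1 = 1.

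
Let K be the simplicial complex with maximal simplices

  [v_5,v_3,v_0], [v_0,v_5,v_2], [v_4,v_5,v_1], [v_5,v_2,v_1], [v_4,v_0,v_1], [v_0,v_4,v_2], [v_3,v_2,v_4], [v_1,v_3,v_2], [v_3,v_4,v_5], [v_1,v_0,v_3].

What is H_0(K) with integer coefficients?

H_0 = Z.

Take the total order v_0 < v_1 < v_2 < v_3 < v_4 < v_5 on the vertex set. Then K (dimension 2) consists of the simplices:

  0-simplices (6): [v_0], [v_1], [v_2], [v_3], [v_4], [v_5]
  1-simplices (15): (15 of them)
  2-simplices (10): [v_0,v_1,v_3], [v_0,v_1,v_4], [v_0,v_2,v_4], [v_0,v_2,v_5], [v_0,v_3,v_5], [v_1,v_2,v_3], [v_1,v_2,v_5], [v_1,v_4,v_5], [v_2,v_3,v_4], [v_3,v_4,v_5]

so the chain groups are C_0 ≅ Z^6, C_1 ≅ Z^15, C_2 ≅ Z^10.

The boundary map ∂_1: C_1 → C_0 sends each edge [p,q] (with p < q) to q − p. For instance
  ∂[v_3,v_4] = [v_4] − [v_3].
As a 6×15 matrix over Z this has rank 5, with invariant factors (1,1,1,1,1).

∂_2: C_2 → C_1 acts by ∂[p,q,r] = [q,r] − [p,r] + [p,q]. For instance
  ∂[v_2,v_3,v_4] = [v_3,v_4] − [v_2,v_4] + [v_2,v_3],
  ∂[v_1,v_2,v_3] = [v_2,v_3] − [v_1,v_3] + [v_1,v_2].
The resulting 15×10 matrix has rank 10, and its Smith normal form has invariant factors (1,1,1,1,1,1,1,1,1,2).

Computing H_k = (kernel of ∂_k) / (image of ∂_{k+1}):

  H_0: rank C_0 − rank ∂_1 = 6 − 5 = 1, and the invariant factors of ∂_1 are all 1, so H_0 ≅ Z.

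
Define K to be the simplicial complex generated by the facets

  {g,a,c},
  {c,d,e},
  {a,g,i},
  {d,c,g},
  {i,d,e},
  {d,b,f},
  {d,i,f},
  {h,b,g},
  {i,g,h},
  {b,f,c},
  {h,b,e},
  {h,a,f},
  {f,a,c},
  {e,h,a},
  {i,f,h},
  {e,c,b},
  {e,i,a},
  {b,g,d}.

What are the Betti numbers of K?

b_0 = 1, b_1 = 1, b_2 = 0.

K has 9 vertices, 27 edges, 18 triangles.
rank ∂_0 = 0, rank ∂_1 = 8 ⇒ b_0 = 9 − 0 − 8 = 1; all invariant factors of ∂_1 are 1 so no torsion. So H_0 = Z.
rank ∂_1 = 8, rank ∂_2 = 18 ⇒ b_1 = 27 − 8 − 18 = 1; ∂_2 has invariant factor(s) [2] giving torsion. So H_1 = Z ⊕ Z_2.
rank ∂_2 = 18, rank ∂_3 = 0 ⇒ b_2 = 18 − 18 − 0 = 0. So H_2 = 0.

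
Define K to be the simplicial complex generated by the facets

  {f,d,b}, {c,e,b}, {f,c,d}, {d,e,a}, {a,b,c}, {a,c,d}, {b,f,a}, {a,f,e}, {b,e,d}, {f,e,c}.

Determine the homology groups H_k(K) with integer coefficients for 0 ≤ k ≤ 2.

H_0 = Z,  H_1 = Z/2Z,  H_2 = 0.

Order the vertices as a < b < c < d < e < f. Listing each simplex with vertices in this order, K has dimension 2 with simplices:

  0-simplices (6): a, b, c, d, e, f
  1-simplices (15): ab, ac, ad, ae, af, bc, bd, be, bf, cd, ce, cf, de, df, ef
  2-simplices (10): abc, abf, acd, ade, aef, bce, bde, bdf, cdf, cef

so the chain groups are C_0 ≅ Z^6, C_1 ≅ Z^15, C_2 ≅ Z^10.

Boundary ∂_1: C_1 → C_0 is given by ∂[p,q] = [q] − [p].
As a 6×15 matrix over Z this has rank 5, with invariant factors (1,1,1,1,1).

∂_2: C_2 → C_1 maps a triangle to the signed sum of its edges. For instance
  ∂bce = ce − be + bc,
  ∂cef = ef − cf + ce.
The 15×10 boundary matrix has rank 10 and Smith normal form diag(1,1,1,1,1,1,1,1,1,2).

Computing H_k = (kernel of ∂_k) / (image of ∂_{k+1}):

  H_0: rank C_0 − rank ∂_1 = 6 − 5 = 1, and the invariant factors of ∂_1 are all 1, so H_0 ≅ Z.
  H_1: rank ker ∂_1 − rank ∂_2 = (15 − 5) − 10 = 0, and ∂_2 has invariant factor 2 > 1, so H_1 ≅ Z/2Z.
  H_2: rank ker ∂_2 − rank ∂_3 = (10 − 10) − 0 = 0, and there is no ∂_3, so H_2 ≅ 0.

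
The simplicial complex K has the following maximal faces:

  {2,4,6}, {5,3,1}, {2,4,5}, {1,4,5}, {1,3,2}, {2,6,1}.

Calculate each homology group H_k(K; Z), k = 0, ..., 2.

H_0 ≅ Z,  H_1 ≅ Z,  H_2 = 0.

Order the vertices as 1 < 2 < 3 < 4 < 5 < 6. Listing each simplex with vertices in this order, K has dimension 2 with simplices:

  0-simplices (6): [1], [2], [3], [4], [5], [6]
  1-simplices (12): [1,2], [1,3], [1,4], [1,5], [1,6], [2,3], [2,4], [2,5], [2,6], [3,5], [4,5], [4,6]
  2-simplices (6): [1,2,3], [1,2,6], [1,3,5], [1,4,5], [2,4,5], [2,4,6]

Hence C_0 ≅ Z^6, C_1 ≅ Z^12, C_2 ≅ Z^6.

∂_1: C_1 → C_0 sends each edge [p,q] (with p < q) to q − p.
As a 6×12 matrix over Z this has rank 5, with invariant factors (1,1,1,1,1).

Boundary ∂_2: C_2 → C_1 maps a triangle to the signed sum of its edges. For instance
  ∂[1,2,6] = [2,6] − [1,6] + [1,2],
  ∂[1,2,3] = [2,3] − [1,3] + [1,2].
The 12×6 boundary matrix has rank 6 and Smith normal form diag(1,1,1,1,1,1).

From H_k ≅ ker(∂_k) / im(∂_{k+1}) we obtain:

  H_0: rank C_0 − rank ∂_1 = 6 − 5 = 1, and the invariant factors of ∂_1 are all 1, so H_0 ≅ Z.
  H_1: rank ker ∂_1 − rank ∂_2 = (12 − 5) − 6 = 1, and the invariant factors of ∂_2 are all 1, so H_1 ≅ Z.
  H_2: rank ker ∂_2 − rank ∂_3 = (6 − 6) − 0 = 0, and there is no ∂_3, so H_2 ≅ 0.

(K is a triangulation of the cylinder S^1 x I.)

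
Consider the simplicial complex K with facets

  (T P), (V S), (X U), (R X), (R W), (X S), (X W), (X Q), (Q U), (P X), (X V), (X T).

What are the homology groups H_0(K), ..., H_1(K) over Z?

H_0 ≅ Z,  H_1 ≅ Z^4.

Take the total order P < Q < R < S < T < U < V < W < X on the vertex set. Then K (dimension 1) consists of the simplices:

  0-simplices (9): P, Q, R, S, T, U, V, W, X
  1-simplices (12): PT, PX, QU, QX, RW, RX, SV, SX, TX, UX, VX, WX

so the chain groups are C_0 ≅ Z^9, C_1 ≅ Z^12.

The boundary map ∂_1: C_1 → C_0 is given by ∂[p,q] = [q] − [p]. For instance
  ∂QX = X − Q.
As a 9×12 matrix over Z this has rank 8, with invariant factors (1,1,1,1,1,1,1,1).

Reading off H_k = ker ∂_k / im ∂_{k+1}:

  H_0: rank C_0 − rank ∂_1 = 9 − 8 = 1, and the invariant factors of ∂_1 are all 1, so H_0 ≅ Z.
  H_1: rank ker ∂_1 − rank ∂_2 = (12 − 8) − 0 = 4, and there is no ∂_2, so H_1 ≅ Z^4.

As a check, the Euler characteristic is 9 − 12 = -3, which agrees with 1 − 4 = -3.
(K is a triangulation of a wedge of 4 circles.)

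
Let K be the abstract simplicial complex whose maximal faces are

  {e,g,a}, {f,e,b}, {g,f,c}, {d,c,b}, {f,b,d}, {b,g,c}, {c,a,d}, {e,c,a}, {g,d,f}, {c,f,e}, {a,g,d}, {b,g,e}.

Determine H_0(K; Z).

We work with the vertex ordering a < b < c < d < e < f < g. The simplices of K, each written with vertices in increasing order, are:

  0-simplices (7): a, b, c, d, e, f, g
  1-simplices (18): ac, ad, ae, ag, bc, bd, be, bf, bg, cd, ce, cf, cg, df, dg, ef, eg, fg
  2-simplices (12): acd, ace, adg, aeg, bcd, bcg, bdf, bef, beg, cef, cfg, dfg

giving chain groups C_0 ≅ Z^7, C_1 ≅ Z^18, C_2 ≅ Z^12.

∂_1: C_1 → C_0 maps an edge to its endpoints' difference, ∂[p,q] = q − p. For instance
  ∂bd = d − b.
The 7×18 boundary matrix has rank 6 and Smith normal form diag(1,1,1,1,1,1).

∂_2: C_2 → C_1 maps a triangle to the signed sum of its edges. For instance
  ∂adg = dg − ag + ad,
  ∂bdf = df − bf + bd.
This gives a 18×12 integer matrix of rank 12; reducing to Smith normal form yields diagonal entries (1,1,1,1,1,1,1,1,1,1,1,2).

From H_k ≅ ker(∂_k) / im(∂_{k+1}) we obtain:

  H_0: rank C_0 − rank ∂_1 = 7 − 6 = 1, and the invariant factors of ∂_1 are all 1, so H_0 ≅ Z.

H_0 ≅ Z.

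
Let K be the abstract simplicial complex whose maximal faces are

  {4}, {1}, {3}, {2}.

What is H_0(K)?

H_0 ≅ Z^4.

Take the total order 1 < 2 < 3 < 4 on the vertex set. Then K (dimension 0) consists of the simplices:

  0-simplices (4): [1], [2], [3], [4]

so the chain groups are C_0 ≅ Z^4.

Reading off H_k = ker ∂_k / im ∂_{k+1}:

  H_0: rank C_0 − rank ∂_1 = 4 − 0 = 4, and there is no ∂_1, so H_0 = Z^4.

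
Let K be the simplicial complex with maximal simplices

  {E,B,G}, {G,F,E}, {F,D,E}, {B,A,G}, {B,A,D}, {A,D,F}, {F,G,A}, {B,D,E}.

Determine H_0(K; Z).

H_0 ≅ Z.

K has 6 vertices, 12 edges, 8 triangles.
rank ∂_0 = 0, rank ∂_1 = 5 ⇒ b_0 = 6 − 0 − 5 = 1; all invariant factors of ∂_1 are 1 so no torsion. So H_0 ≅ Z.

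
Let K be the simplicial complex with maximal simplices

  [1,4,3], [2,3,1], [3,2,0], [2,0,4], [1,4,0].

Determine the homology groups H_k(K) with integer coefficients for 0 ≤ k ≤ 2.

Take the total order 0 < 1 < 2 < 3 < 4 on the vertex set. Then K (dimension 2) consists of the simplices:

  0-simplices (5): [0], [1], [2], [3], [4]
  1-simplices (10): [0,1], [0,2], [0,3], [0,4], [1,2], [1,3], [1,4], [2,3], [2,4], [3,4]
  2-simplices (5): [0,1,4], [0,2,3], [0,2,4], [1,2,3], [1,3,4]

Hence C_0 ≅ Z^5, C_1 ≅ Z^10, C_2 ≅ Z^5.

∂_1: C_1 → C_0 maps an edge to its endpoints' difference, ∂[p,q] = q − p. For instance
  ∂[0,2] = [2] − [0].
As a 5×10 matrix over Z this has rank 4, with invariant factors (1,1,1,1).

The boundary map ∂_2: C_2 → C_1 sends each 2-simplex [p,q,r] to [q,r] − [p,r] + [p,q]. For instance
  ∂[1,2,3] = [2,3] − [1,3] + [1,2],
  ∂[0,2,4] = [2,4] − [0,4] + [0,2].
This gives a 10×5 integer matrix of rank 5; reducing to Smith normal form yields diagonal entries (1,1,1,1,1).

Reading off H_k = ker ∂_k / im ∂_{k+1}:

  H_0: rank C_0 − rank ∂_1 = 5 − 4 = 1, and the invariant factors of ∂_1 are all 1, so H_0 ≅ Z.
  H_1: rank ker ∂_1 − rank ∂_2 = (10 − 4) − 5 = 1, and the invariant factors of ∂_2 are all 1, so H_1 ≅ Z.
  H_2: rank ker ∂_2 − rank ∂_3 = (5 − 5) − 0 = 0, and there is no ∂_3, so H_2 ≅ 0.

As a check, the Euler characteristic is 5 − 10 + 5 = 0, which agrees with 1 − 1 + 0 = 0.

H_0 ≅ Z,  H_1 ≅ Z,  H_2 = 0.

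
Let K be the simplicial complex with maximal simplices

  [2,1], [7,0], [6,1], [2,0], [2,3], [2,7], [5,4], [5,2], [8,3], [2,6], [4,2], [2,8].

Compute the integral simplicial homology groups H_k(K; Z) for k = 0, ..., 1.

Order the vertices as 0 < 1 < 2 < 3 < 4 < 5 < 6 < 7 < 8. Listing each simplex with vertices in this order, K has dimension 1 with simplices:

  0-simplices (9): [0], [1], [2], [3], [4], [5], [6], [7], [8]
  1-simplices (12): [0,2], [0,7], [1,2], [1,6], [2,3], [2,4], [2,5], [2,6], [2,7], [2,8], [3,8], [4,5]

giving chain groups C_0 ≅ Z^9, C_1 ≅ Z^12.

The boundary map ∂_1: C_1 → C_0 is given by ∂[p,q] = [q] − [p]. For instance
  ∂[0,2] = [2] − [0].
The 9×12 boundary matrix has rank 8 and Smith normal form diag(1,1,1,1,1,1,1,1).

Computing H_k = (kernel of ∂_k) / (image of ∂_{k+1}):

  H_0: rank C_0 − rank ∂_1 = 9 − 8 = 1, and the invariant factors of ∂_1 are all 1, so H_0 = Z.
  H_1: rank ker ∂_1 − rank ∂_2 = (12 − 8) − 0 = 4, and there is no ∂_2, so H_1 = Z^4.

H_0 ≅ Z,  H_1 ≅ Z^4.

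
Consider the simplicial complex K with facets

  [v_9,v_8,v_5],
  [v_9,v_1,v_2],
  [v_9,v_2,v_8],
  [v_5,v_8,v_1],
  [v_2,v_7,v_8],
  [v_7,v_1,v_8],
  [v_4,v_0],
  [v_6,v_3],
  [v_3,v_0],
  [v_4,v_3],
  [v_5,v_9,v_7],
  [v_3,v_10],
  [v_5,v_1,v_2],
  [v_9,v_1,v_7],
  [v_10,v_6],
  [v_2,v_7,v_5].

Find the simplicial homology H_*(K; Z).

Take the total order v_0 < v_1 < v_2 < v_3 < v_4 < v_5 < v_6 < v_7 < v_8 < v_9 < v_10 on the vertex set. Then K (dimension 2) consists of the simplices:

  0-simplices (11): [v_0], [v_1], [v_2], [v_3], [v_4], [v_5], [v_6], [v_7], [v_8], [v_9], [v_10]
  1-simplices (21): (21 of them)
  2-simplices (10): [v_1,v_2,v_5], [v_1,v_2,v_9], [v_1,v_5,v_8], [v_1,v_7,v_8], [v_1,v_7,v_9], [v_2,v_5,v_7], [v_2,v_7,v_8], [v_2,v_8,v_9], [v_5,v_7,v_9], [v_5,v_8,v_9]

giving chain groups C_0 ≅ Z^11, C_1 ≅ Z^21, C_2 ≅ Z^10.

∂_1: C_1 → C_0 is given by ∂[p,q] = [q] − [p].
As a 11×21 matrix over Z this has rank 9, with invariant factors (1,1,1,1,1,1,1,1,1).

Boundary ∂_2: C_2 → C_1 acts by ∂[p,q,r] = [q,r] − [p,r] + [p,q]. For instance
  ∂[v_2,v_8,v_9] = [v_8,v_9] − [v_2,v_9] + [v_2,v_8],
  ∂[v_5,v_8,v_9] = [v_8,v_9] − [v_5,v_9] + [v_5,v_8].
The 21×10 boundary matrix has rank 10 and Smith normal form diag(1,1,1,1,1,1,1,1,1,2).

Reading off H_k = ker ∂_k / im ∂_{k+1}:

  H_0: rank C_0 − rank ∂_1 = 11 − 9 = 2, and the invariant factors of ∂_1 are all 1, so H_0 = Z^2.
  H_1: rank ker ∂_1 − rank ∂_2 = (21 − 9) − 10 = 2, and ∂_2 has invariant factor 2 > 1, so H_1 = Z^2 ⊕ Z/2.
  H_2: rank ker ∂_2 − rank ∂_3 = (10 − 10) − 0 = 0, and there is no ∂_3, so H_2 = 0.

H_0 = Z^2,  H_1 = Z^2 ⊕ Z/2,  H_2 = 0.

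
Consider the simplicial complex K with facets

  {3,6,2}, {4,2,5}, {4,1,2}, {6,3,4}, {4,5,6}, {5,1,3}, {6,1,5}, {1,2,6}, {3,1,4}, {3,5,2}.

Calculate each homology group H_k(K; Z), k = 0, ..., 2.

H_0 ≅ Z,  H_1 ≅ Z/2Z,  H_2 = 0.

K has 6 vertices, 15 edges, 10 triangles.
rank ∂_0 = 0, rank ∂_1 = 5 ⇒ b_0 = 6 − 0 − 5 = 1; all invariant factors of ∂_1 are 1 so no torsion. So H_0 ≅ Z.
rank ∂_1 = 5, rank ∂_2 = 10 ⇒ b_1 = 15 − 5 − 10 = 0; ∂_2 has invariant factor(s) [2] giving torsion. So H_1 ≅ Z/2Z.
rank ∂_2 = 10, rank ∂_3 = 0 ⇒ b_2 = 10 − 10 − 0 = 0. So H_2 ≅ 0.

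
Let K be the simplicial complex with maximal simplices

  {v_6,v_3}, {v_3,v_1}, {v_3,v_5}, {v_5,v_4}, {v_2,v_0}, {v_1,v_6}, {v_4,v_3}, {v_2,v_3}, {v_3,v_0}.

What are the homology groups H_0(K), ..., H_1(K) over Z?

Fix the vertex order v_0 < v_1 < v_2 < v_3 < v_4 < v_5 < v_6 and write every simplex with vertices in increasing order. Then dim K = 1 and the simplices of K are:

  0-simplices (7): [v_0], [v_1], [v_2], [v_3], [v_4], [v_5], [v_6]
  1-simplices (9): [v_0,v_2], [v_0,v_3], [v_1,v_3], [v_1,v_6], [v_2,v_3], [v_3,v_4], [v_3,v_5], [v_3,v_6], [v_4,v_5]

giving chain groups C_0 ≅ Z^7, C_1 ≅ Z^9.

Boundary ∂_1: C_1 → C_0 is given by ∂[p,q] = [q] − [p]. For instance
  ∂[v_3,v_6] = [v_6] − [v_3].
This gives a 7×9 integer matrix of rank 6; reducing to Smith normal form yields diagonal entries (1,1,1,1,1,1).

Reading off H_k = ker ∂_k / im ∂_{k+1}:

  H_0: rank C_0 − rank ∂_1 = 7 − 6 = 1, and the invariant factors of ∂_1 are all 1, so H_0 = Z.
  H_1: rank ker ∂_1 − rank ∂_2 = (9 − 6) − 0 = 3, and there is no ∂_2, so H_1 = Z^3.

(K is a triangulation of a wedge of 3 circles.)

H_0 = Z,  H_1 = Z^3.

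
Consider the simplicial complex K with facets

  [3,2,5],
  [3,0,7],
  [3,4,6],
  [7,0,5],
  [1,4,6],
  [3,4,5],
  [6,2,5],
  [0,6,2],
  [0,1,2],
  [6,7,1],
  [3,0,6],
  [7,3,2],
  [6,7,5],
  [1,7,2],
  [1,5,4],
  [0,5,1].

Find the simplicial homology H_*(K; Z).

H_0 = Z,  H_1 = Z^2,  H_2 = Z.

We work with the vertex ordering 0 < 1 < 2 < 3 < 4 < 5 < 6 < 7. The simplices of K, each written with vertices in increasing order, are:

  0-simplices (8): [0], [1], [2], [3], [4], [5], [6], [7]
  1-simplices (24): (24 of them)
  2-simplices (16): [0,1,2], [0,1,5], [0,2,6], [0,3,6], [0,3,7], [0,5,7], [1,2,7], [1,4,5], [1,4,6], [1,6,7], [2,3,5], [2,3,7], [2,5,6], [3,4,5], [3,4,6], [5,6,7]

so the chain groups are C_0 ≅ Z^8, C_1 ≅ Z^24, C_2 ≅ Z^16.

The boundary map ∂_1: C_1 → C_0 is given by ∂[p,q] = [q] − [p].
The 8×24 boundary matrix has rank 7 and Smith normal form diag(1,1,1,1,1,1,1).

The boundary map ∂_2: C_2 → C_1 maps a triangle to the signed sum of its edges. For instance
  ∂[1,4,5] = [4,5] − [1,5] + [1,4],
  ∂[0,5,7] = [5,7] − [0,7] + [0,5].
The 24×16 boundary matrix has rank 15 and Smith normal form diag(1,1,1,1,1,1,1,1,1,1,1,1,1,1,1).

From H_k ≅ ker(∂_k) / im(∂_{k+1}) we obtain:

  H_0: rank C_0 − rank ∂_1 = 8 − 7 = 1, and the invariant factors of ∂_1 are all 1, so H_0 = Z.
  H_1: rank ker ∂_1 − rank ∂_2 = (24 − 7) − 15 = 2, and the invariant factors of ∂_2 are all 1, so H_1 = Z^2.
  H_2: rank ker ∂_2 − rank ∂_3 = (16 − 15) − 0 = 1, and there is no ∂_3, so H_2 = Z.

As a check, the Euler characteristic is 8 − 24 + 16 = 0, which agrees with 1 − 2 + 1 = 0.
(K is a triangulation of the torus T^2.)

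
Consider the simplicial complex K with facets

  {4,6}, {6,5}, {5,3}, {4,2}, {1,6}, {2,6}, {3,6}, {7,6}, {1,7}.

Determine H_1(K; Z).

H_1 = Z^3.

Fix the vertex order 1 < 2 < 3 < 4 < 5 < 6 < 7 and write every simplex with vertices in increasing order. Then dim K = 1 and the simplices of K are:

  0-simplices (7): [1], [2], [3], [4], [5], [6], [7]
  1-simplices (9): [1,6], [1,7], [2,4], [2,6], [3,5], [3,6], [4,6], [5,6], [6,7]

giving chain groups C_0 ≅ Z^7, C_1 ≅ Z^9.

∂_1: C_1 → C_0 is given by ∂[p,q] = [q] − [p]. For instance
  ∂[2,6] = [6] − [2].
As a 7×9 matrix over Z this has rank 6, with invariant factors (1,1,1,1,1,1).

Now H_k = ker ∂_k / im ∂_{k+1}, so:

  H_1: rank ker ∂_1 − rank ∂_2 = (9 − 6) − 0 = 3, and there is no ∂_2, so H_1 = Z^3.

(K is a triangulation of a wedge of 3 circles.)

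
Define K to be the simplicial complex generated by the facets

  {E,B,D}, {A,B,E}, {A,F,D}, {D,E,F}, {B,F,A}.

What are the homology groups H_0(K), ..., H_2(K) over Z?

Order the vertices as A < B < D < E < F. Listing each simplex with vertices in this order, K has dimension 2 with simplices:

  0-simplices (5): A, B, D, E, F
  1-simplices (10): AB, AD, AE, AF, BD, BE, BF, DE, DF, EF
  2-simplices (5): ABE, ABF, ADF, BDE, DEF

so the chain groups are C_0 ≅ Z^5, C_1 ≅ Z^10, C_2 ≅ Z^5.

Boundary ∂_1: C_1 → C_0 maps an edge to its endpoints' difference, ∂[p,q] = q − p.
The 5×10 boundary matrix has rank 4 and Smith normal form diag(1,1,1,1).

The boundary map ∂_2: C_2 → C_1 maps a triangle to the signed sum of its edges. For instance
  ∂ABE = BE − AE + AB,
  ∂DEF = EF − DF + DE.
This gives a 10×5 integer matrix of rank 5; reducing to Smith normal form yields diagonal entries (1,1,1,1,1).

Computing H_k = (kernel of ∂_k) / (image of ∂_{k+1}):

  H_0: rank C_0 − rank ∂_1 = 5 − 4 = 1, and the invariant factors of ∂_1 are all 1, so H_0 ≅ Z.
  H_1: rank ker ∂_1 − rank ∂_2 = (10 − 4) − 5 = 1, and the invariant factors of ∂_2 are all 1, so H_1 ≅ Z.
  H_2: rank ker ∂_2 − rank ∂_3 = (5 − 5) − 0 = 0, and there is no ∂_3, so H_2 ≅ 0.

H_0 ≅ Z,  H_1 ≅ Z,  H_2 = 0.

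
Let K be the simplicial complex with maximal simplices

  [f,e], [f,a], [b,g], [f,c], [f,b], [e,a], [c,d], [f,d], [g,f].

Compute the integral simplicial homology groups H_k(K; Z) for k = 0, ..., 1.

H_0 ≅ Z,  H_1 ≅ Z^3.

Take the total order a < b < c < d < e < f < g on the vertex set. Then K (dimension 1) consists of the simplices:

  0-simplices (7): a, b, c, d, e, f, g
  1-simplices (9): ae, af, bf, bg, cd, cf, df, ef, fg

giving chain groups C_0 ≅ Z^7, C_1 ≅ Z^9.

The boundary map ∂_1: C_1 → C_0 sends each edge [p,q] (with p < q) to q − p.
The resulting 7×9 matrix has rank 6, and its Smith normal form has invariant factors (1,1,1,1,1,1).

From H_k ≅ ker(∂_k) / im(∂_{k+1}) we obtain:

  H_0: rank C_0 − rank ∂_1 = 7 − 6 = 1, and the invariant factors of ∂_1 are all 1, so H_0 = Z.
  H_1: rank ker ∂_1 − rank ∂_2 = (9 − 6) − 0 = 3, and there is no ∂_2, so H_1 = Z^3.

(K is a triangulation of a wedge of 3 circles.)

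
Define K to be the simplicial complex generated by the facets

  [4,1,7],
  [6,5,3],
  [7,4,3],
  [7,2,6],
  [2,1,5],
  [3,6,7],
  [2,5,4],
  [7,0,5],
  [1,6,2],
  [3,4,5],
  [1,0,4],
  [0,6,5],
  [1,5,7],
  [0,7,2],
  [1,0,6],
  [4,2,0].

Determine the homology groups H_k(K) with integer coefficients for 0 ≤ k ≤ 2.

Fix the vertex order 0 < 1 < 2 < 3 < 4 < 5 < 6 < 7 and write every simplex with vertices in increasing order. Then dim K = 2 and the simplices of K are:

  0-simplices (8): [0], [1], [2], [3], [4], [5], [6], [7]
  1-simplices (24): (24 of them)
  2-simplices (16): [0,1,4], [0,1,6], [0,2,4], [0,2,7], [0,5,6], [0,5,7], [1,2,5], [1,2,6], [1,4,7], [1,5,7], [2,4,5], [2,6,7], [3,4,5], [3,4,7], [3,5,6], [3,6,7]

giving chain groups C_0 ≅ Z^8, C_1 ≅ Z^24, C_2 ≅ Z^16.

The boundary map ∂_1: C_1 → C_0 maps an edge to its endpoints' difference, ∂[p,q] = q − p.
As a 8×24 matrix over Z this has rank 7, with invariant factors (1,1,1,1,1,1,1).

∂_2: C_2 → C_1 maps a triangle to the signed sum of its edges. For instance
  ∂[1,4,7] = [4,7] − [1,7] + [1,4],
  ∂[0,2,7] = [2,7] − [0,7] + [0,2].
This gives a 24×16 integer matrix of rank 15; reducing to Smith normal form yields diagonal entries (1,1,1,1,1,1,1,1,1,1,1,1,1,1,1).

Reading off H_k = ker ∂_k / im ∂_{k+1}:

  H_0: rank C_0 − rank ∂_1 = 8 − 7 = 1, and the invariant factors of ∂_1 are all 1, so H_0 = Z.
  H_1: rank ker ∂_1 − rank ∂_2 = (24 − 7) − 15 = 2, and the invariant factors of ∂_2 are all 1, so H_1 = Z^2.
  H_2: rank ker ∂_2 − rank ∂_3 = (16 − 15) − 0 = 1, and there is no ∂_3, so H_2 = Z.

As a check, the Euler characteristic is 8 − 24 + 16 = 0, which agrees with 1 − 2 + 1 = 0.
(K is a triangulation of the torus T^2.)

H_0 ≅ Z,  H_1 ≅ Z^2,  H_2 ≅ Z.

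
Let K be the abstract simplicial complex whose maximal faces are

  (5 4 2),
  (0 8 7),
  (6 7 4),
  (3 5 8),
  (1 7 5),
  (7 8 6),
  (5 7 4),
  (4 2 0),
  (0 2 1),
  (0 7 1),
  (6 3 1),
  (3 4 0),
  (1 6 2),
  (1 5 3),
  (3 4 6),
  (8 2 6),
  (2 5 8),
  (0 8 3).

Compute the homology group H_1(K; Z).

H_1 ≅ Z^2.

We work with the vertex ordering 0 < 1 < 2 < 3 < 4 < 5 < 6 < 7 < 8. The simplices of K, each written with vertices in increasing order, are:

  0-simplices (9): [0], [1], [2], [3], [4], [5], [6], [7], [8]
  1-simplices (27): (27 of them)
  2-simplices (18): [0,1,2], [0,1,7], [0,2,4], [0,3,4], [0,3,8], [0,7,8], [1,2,6], [1,3,5], [1,3,6], [1,5,7], [2,4,5], [2,5,8], [2,6,8], [3,4,6], [3,5,8], [4,5,7], [4,6,7], [6,7,8]

Hence C_0 ≅ Z^9, C_1 ≅ Z^27, C_2 ≅ Z^18.

The boundary map ∂_1: C_1 → C_0 maps an edge to its endpoints' difference, ∂[p,q] = q − p. For instance
  ∂[1,5] = [5] − [1].
As a 9×27 matrix over Z this has rank 8, with invariant factors (1,1,1,1,1,1,1,1).

∂_2: C_2 → C_1 maps a triangle to the signed sum of its edges. For instance
  ∂[2,5,8] = [5,8] − [2,8] + [2,5],
  ∂[4,6,7] = [6,7] − [4,7] + [4,6].
The 27×18 boundary matrix has rank 17 and Smith normal form diag(1,1,1,1,1,1,1,1,1,1,1,1,1,1,1,1,1).

Now H_k = ker ∂_k / im ∂_{k+1}, so:

  H_1: rank ker ∂_1 − rank ∂_2 = (27 − 8) − 17 = 2, and the invariant factors of ∂_2 are all 1, so H_1 ≅ Z^2.

(K is a triangulation of the torus T^2.)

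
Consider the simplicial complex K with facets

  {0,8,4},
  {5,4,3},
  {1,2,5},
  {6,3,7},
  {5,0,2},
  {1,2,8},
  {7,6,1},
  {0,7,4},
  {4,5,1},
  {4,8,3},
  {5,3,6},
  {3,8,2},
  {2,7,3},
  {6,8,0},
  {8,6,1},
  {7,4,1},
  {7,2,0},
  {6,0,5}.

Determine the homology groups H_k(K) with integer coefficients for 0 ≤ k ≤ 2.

H_0 = Z,  H_1 = Z^2,  H_2 = Z.

We work with the vertex ordering 0 < 1 < 2 < 3 < 4 < 5 < 6 < 7 < 8. The simplices of K, each written with vertices in increasing order, are:

  0-simplices (9): [0], [1], [2], [3], [4], [5], [6], [7], [8]
  1-simplices (27): (27 of them)
  2-simplices (18): [0,2,5], [0,2,7], [0,4,7], [0,4,8], [0,5,6], [0,6,8], [1,2,5], [1,2,8], [1,4,5], [1,4,7], [1,6,7], [1,6,8], [2,3,7], [2,3,8], [3,4,5], [3,4,8], [3,5,6], [3,6,7]

so the chain groups are C_0 ≅ Z^9, C_1 ≅ Z^27, C_2 ≅ Z^18.

Boundary ∂_1: C_1 → C_0 maps an edge to its endpoints' difference, ∂[p,q] = q − p. For instance
  ∂[4,8] = [8] − [4].
The resulting 9×27 matrix has rank 8, and its Smith normal form has invariant factors (1,1,1,1,1,1,1,1).

The boundary map ∂_2: C_2 → C_1 maps a triangle to the signed sum of its edges. For instance
  ∂[1,2,8] = [2,8] − [1,8] + [1,2],
  ∂[3,4,5] = [4,5] − [3,5] + [3,4].
The resulting 27×18 matrix has rank 17, and its Smith normal form has invariant factors (1,1,1,1,1,1,1,1,1,1,1,1,1,1,1,1,1).

From H_k ≅ ker(∂_k) / im(∂_{k+1}) we obtain:

  H_0: rank C_0 − rank ∂_1 = 9 − 8 = 1, and the invariant factors of ∂_1 are all 1, so H_0 = Z.
  H_1: rank ker ∂_1 − rank ∂_2 = (27 − 8) − 17 = 2, and the invariant factors of ∂_2 are all 1, so H_1 = Z^2.
  H_2: rank ker ∂_2 − rank ∂_3 = (18 − 17) − 0 = 1, and there is no ∂_3, so H_2 = Z.

(K is a triangulation of the torus T^2.)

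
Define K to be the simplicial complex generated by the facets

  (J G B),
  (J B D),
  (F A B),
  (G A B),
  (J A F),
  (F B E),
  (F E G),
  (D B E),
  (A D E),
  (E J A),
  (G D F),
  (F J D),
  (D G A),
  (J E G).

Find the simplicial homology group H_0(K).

H_0 ≅ Z.

Fix the vertex order A < B < D < E < F < G < J and write every simplex with vertices in increasing order. Then dim K = 2 and the simplices of K are:

  0-simplices (7): A, B, D, E, F, G, J
  1-simplices (21): AB, AD, AE, AF, AG, AJ, BD, BE, BF, BG, BJ, DE, DF, DG, DJ, EF, EG, EJ, FG, FJ, GJ
  2-simplices (14): ABF, ABG, ADE, ADG, AEJ, AFJ, BDE, BDJ, BEF, BGJ, DFG, DFJ, EFG, EGJ

giving chain groups C_0 ≅ Z^7, C_1 ≅ Z^21, C_2 ≅ Z^14.

Boundary ∂_1: C_1 → C_0 maps an edge to its endpoints' difference, ∂[p,q] = q − p. For instance
  ∂EG = G − E.
As a 7×21 matrix over Z this has rank 6, with invariant factors (1,1,1,1,1,1).

The boundary map ∂_2: C_2 → C_1 maps a triangle to the signed sum of its edges. For instance
  ∂ADE = DE − AE + AD,
  ∂BGJ = GJ − BJ + BG.
As a 21×14 matrix over Z this has rank 13, with invariant factors (1,1,1,1,1,1,1,1,1,1,1,1,1).

From H_k ≅ ker(∂_k) / im(∂_{k+1}) we obtain:

  H_0: rank C_0 − rank ∂_1 = 7 − 6 = 1, and the invariant factors of ∂_1 are all 1, so H_0 ≅ Z.

(K is a triangulation of the torus T^2.)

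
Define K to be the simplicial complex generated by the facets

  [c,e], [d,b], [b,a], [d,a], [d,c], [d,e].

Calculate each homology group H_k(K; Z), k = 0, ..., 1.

H_0 ≅ Z,  H_1 ≅ Z^2.

Order the vertices as a < b < c < d < e. Listing each simplex with vertices in this order, K has dimension 1 with simplices:

  0-simplices (5): a, b, c, d, e
  1-simplices (6): ab, ad, bd, cd, ce, de

giving chain groups C_0 ≅ Z^5, C_1 ≅ Z^6.

Boundary ∂_1: C_1 → C_0 maps an edge to its endpoints' difference, ∂[p,q] = q − p. For instance
  ∂ab = b − a.
This gives a 5×6 integer matrix of rank 4; reducing to Smith normal form yields diagonal entries (1,1,1,1).

From H_k ≅ ker(∂_k) / im(∂_{k+1}) we obtain:

  H_0: rank C_0 − rank ∂_1 = 5 − 4 = 1, and the invariant factors of ∂_1 are all 1, so H_0 = Z.
  H_1: rank ker ∂_1 − rank ∂_2 = (6 − 4) − 0 = 2, and there is no ∂_2, so H_1 = Z^2.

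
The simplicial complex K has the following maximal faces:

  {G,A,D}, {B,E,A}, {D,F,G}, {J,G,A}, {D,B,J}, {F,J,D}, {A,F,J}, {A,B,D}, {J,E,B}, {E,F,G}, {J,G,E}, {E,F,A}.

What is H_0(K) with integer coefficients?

H_0 ≅ Z.

Order the vertices as A < B < D < E < F < G < J. Listing each simplex with vertices in this order, K has dimension 2 with simplices:

  0-simplices (7): A, B, D, E, F, G, J
  1-simplices (18): AB, AD, AE, AF, AG, AJ, BD, BE, BJ, DF, DG, DJ, EF, EG, EJ, FG, FJ, GJ
  2-simplices (12): ABD, ABE, ADG, AEF, AFJ, AGJ, BDJ, BEJ, DFG, DFJ, EFG, EGJ

so the chain groups are C_0 ≅ Z^7, C_1 ≅ Z^18, C_2 ≅ Z^12.

∂_1: C_1 → C_0 is given by ∂[p,q] = [q] − [p].
This gives a 7×18 integer matrix of rank 6; reducing to Smith normal form yields diagonal entries (1,1,1,1,1,1).

Boundary ∂_2: C_2 → C_1 maps a triangle to the signed sum of its edges. For instance
  ∂ABD = BD − AD + AB,
  ∂EFG = FG − EG + EF.
As a 18×12 matrix over Z this has rank 12, with invariant factors (1,1,1,1,1,1,1,1,1,1,1,2).

Reading off H_k = ker ∂_k / im ∂_{k+1}:

  H_0: rank C_0 − rank ∂_1 = 7 − 6 = 1, and the invariant factors of ∂_1 are all 1, so H_0 ≅ Z.

(K is a triangulation of the real projective plane RP^2.)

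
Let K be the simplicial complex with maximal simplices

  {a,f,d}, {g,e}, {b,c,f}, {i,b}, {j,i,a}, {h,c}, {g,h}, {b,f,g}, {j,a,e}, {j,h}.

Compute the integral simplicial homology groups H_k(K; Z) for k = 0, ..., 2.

We work with the vertex ordering a < b < c < d < e < f < g < h < i < j. The simplices of K, each written with vertices in increasing order, are:

  0-simplices (10): a, b, c, d, e, f, g, h, i, j
  1-simplices (18): ad, ae, af, ai, aj, bc, bf, bg, bi, cf, ch, df, eg, ej, fg, gh, hj, ij
  2-simplices (5): adf, aej, aij, bcf, bfg

Hence C_0 ≅ Z^10, C_1 ≅ Z^18, C_2 ≅ Z^5.

The boundary map ∂_1: C_1 → C_0 maps an edge to its endpoints' difference, ∂[p,q] = q − p.
The 10×18 boundary matrix has rank 9 and Smith normal form diag(1,1,1,1,1,1,1,1,1).

∂_2: C_2 → C_1 sends each 2-simplex [p,q,r] to [q,r] − [p,r] + [p,q]. For instance
  ∂bcf = cf − bf + bc,
  ∂bfg = fg − bg + bf.
The 18×5 boundary matrix has rank 5 and Smith normal form diag(1,1,1,1,1).

From H_k ≅ ker(∂_k) / im(∂_{k+1}) we obtain:

  H_0: rank C_0 − rank ∂_1 = 10 − 9 = 1, and the invariant factors of ∂_1 are all 1, so H_0 = Z.
  H_1: rank ker ∂_1 − rank ∂_2 = (18 − 9) − 5 = 4, and the invariant factors of ∂_2 are all 1, so H_1 = Z^4.
  H_2: rank ker ∂_2 − rank ∂_3 = (5 − 5) − 0 = 0, and there is no ∂_3, so H_2 = 0.

H_0 ≅ Z,  H_1 ≅ Z^4,  H_2 = 0.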